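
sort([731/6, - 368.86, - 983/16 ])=[ - 368.86,  -  983/16, 731/6] 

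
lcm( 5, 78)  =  390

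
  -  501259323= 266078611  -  767337934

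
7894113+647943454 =655837567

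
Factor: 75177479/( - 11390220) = -2^(-2 )*3^( - 4)*5^( - 1 )*13^1*53^1*79^(-1)*89^( - 1)*109111^1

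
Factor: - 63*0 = 0 = 0^1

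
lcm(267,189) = 16821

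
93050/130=9305/13  =  715.77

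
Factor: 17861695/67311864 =2^(  -  3 )*3^( -3)* 5^1 * 281^(  -  1)*1109^( - 1)*3572339^1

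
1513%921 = 592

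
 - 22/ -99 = 2/9 = 0.22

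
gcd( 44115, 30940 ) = 85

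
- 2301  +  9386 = 7085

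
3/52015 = 3/52015 = 0.00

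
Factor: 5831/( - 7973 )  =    -  49/67 = -7^2 * 67^( - 1)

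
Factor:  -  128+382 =2^1*127^1 = 254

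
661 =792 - 131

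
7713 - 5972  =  1741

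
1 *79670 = 79670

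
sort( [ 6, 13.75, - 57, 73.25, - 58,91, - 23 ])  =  [ - 58, - 57, - 23, 6, 13.75,73.25, 91 ]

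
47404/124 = 11851/31 = 382.29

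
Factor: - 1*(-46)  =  2^1*23^1 = 46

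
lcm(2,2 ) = 2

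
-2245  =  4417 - 6662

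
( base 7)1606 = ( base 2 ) 1010000011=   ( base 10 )643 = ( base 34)iv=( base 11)535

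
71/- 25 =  - 3+4/25 = - 2.84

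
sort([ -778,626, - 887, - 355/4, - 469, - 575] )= [ - 887,-778, - 575, - 469, - 355/4,626 ] 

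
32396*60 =1943760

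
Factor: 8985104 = 2^4*151^1*3719^1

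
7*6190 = 43330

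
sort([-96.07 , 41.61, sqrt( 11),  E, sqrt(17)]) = [-96.07, E,sqrt( 11) , sqrt(17) , 41.61]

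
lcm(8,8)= 8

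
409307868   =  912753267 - 503445399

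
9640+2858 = 12498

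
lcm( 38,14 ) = 266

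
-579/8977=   -579/8977= - 0.06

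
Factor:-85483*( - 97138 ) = 8303647654  =  2^1*17^1*73^1*1171^1 * 2857^1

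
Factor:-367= - 367^1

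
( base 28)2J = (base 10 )75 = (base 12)63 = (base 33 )29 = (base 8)113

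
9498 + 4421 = 13919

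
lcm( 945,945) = 945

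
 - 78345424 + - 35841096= - 114186520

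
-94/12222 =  - 47/6111=-0.01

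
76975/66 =76975/66=1166.29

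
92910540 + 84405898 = 177316438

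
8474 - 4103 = 4371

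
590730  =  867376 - 276646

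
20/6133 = 20/6133 = 0.00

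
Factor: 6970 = 2^1 * 5^1 * 17^1*41^1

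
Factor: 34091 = 73^1*467^1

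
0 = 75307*0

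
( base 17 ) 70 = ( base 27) 4b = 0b1110111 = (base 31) 3Q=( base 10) 119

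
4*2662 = 10648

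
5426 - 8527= - 3101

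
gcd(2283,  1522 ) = 761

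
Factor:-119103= - 3^1*29^1*37^2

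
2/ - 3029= -1 + 3027/3029 =- 0.00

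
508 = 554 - 46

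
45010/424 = 22505/212 = 106.16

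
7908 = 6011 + 1897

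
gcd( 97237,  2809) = 1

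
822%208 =198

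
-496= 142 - 638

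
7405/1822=7405/1822  =  4.06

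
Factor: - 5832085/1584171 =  - 3^( - 3)* 5^1*7^1*23^(  -  1)*2551^(-1)*166631^1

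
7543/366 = 7543/366 = 20.61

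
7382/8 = 922 + 3/4 = 922.75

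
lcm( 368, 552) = 1104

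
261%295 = 261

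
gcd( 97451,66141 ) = 1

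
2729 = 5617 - 2888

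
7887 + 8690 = 16577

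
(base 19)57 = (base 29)3f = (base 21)4I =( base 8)146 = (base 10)102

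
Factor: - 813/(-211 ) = 3^1*211^( - 1)*271^1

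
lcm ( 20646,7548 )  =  701964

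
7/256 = 7/256 = 0.03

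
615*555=341325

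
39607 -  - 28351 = 67958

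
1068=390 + 678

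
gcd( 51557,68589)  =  1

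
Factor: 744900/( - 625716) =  - 3^( - 1)*5^2*7^(-1) = - 25/21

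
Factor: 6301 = 6301^1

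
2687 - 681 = 2006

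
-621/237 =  - 3 + 30/79=-  2.62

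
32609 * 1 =32609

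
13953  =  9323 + 4630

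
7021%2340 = 1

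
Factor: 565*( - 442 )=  - 249730 = - 2^1*5^1*13^1*17^1*113^1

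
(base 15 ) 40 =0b111100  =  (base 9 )66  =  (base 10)60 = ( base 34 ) 1q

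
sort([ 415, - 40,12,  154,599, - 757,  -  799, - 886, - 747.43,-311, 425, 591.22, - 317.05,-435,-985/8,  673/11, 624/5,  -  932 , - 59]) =[ - 932, - 886, - 799,-757,-747.43 , - 435 ,-317.05,-311, - 985/8, - 59, - 40, 12,673/11,  624/5,154, 415,425, 591.22, 599]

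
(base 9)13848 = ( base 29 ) b6f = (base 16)24e0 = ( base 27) CPH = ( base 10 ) 9440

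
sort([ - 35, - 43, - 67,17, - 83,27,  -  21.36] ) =[  -  83,-67,  -  43 ,  -  35, -21.36, 17,27 ]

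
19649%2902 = 2237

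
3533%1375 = 783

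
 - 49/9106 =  -49/9106 = -0.01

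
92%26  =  14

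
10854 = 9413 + 1441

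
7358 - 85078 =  - 77720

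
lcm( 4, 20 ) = 20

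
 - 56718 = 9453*( - 6 )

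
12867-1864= 11003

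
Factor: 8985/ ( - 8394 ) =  - 2^ ( - 1)*5^1*599^1 * 1399^( - 1 ) = - 2995/2798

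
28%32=28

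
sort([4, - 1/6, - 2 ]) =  [ - 2,-1/6, 4 ] 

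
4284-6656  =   - 2372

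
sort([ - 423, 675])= [ - 423, 675]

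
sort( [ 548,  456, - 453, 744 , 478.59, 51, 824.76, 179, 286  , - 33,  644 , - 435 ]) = [  -  453, - 435,-33,51,179, 286,456, 478.59,548 , 644,744 , 824.76]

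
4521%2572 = 1949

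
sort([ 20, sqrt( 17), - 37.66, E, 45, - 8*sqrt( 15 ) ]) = [ - 37.66, - 8*sqrt( 15),E,sqrt( 17), 20,  45]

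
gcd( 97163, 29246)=1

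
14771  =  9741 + 5030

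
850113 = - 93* ( - 9141)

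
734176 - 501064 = 233112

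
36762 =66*557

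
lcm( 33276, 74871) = 299484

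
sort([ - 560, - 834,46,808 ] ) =[ - 834, - 560,46,808]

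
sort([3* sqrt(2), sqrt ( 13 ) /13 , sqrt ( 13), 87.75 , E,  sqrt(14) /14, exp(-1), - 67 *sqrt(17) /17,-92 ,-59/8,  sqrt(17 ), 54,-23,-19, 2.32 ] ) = [- 92,-23,-19, - 67*sqrt(17 )/17,-59/8, sqrt ( 14 )/14, sqrt(13 ) /13,exp( - 1), 2.32, E,sqrt(13 ),sqrt(17),3*sqrt( 2 ),54,87.75]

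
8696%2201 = 2093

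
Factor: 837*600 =502200 = 2^3*3^4*5^2*31^1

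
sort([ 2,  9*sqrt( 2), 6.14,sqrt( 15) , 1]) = [ 1 , 2,sqrt(15), 6.14, 9*sqrt ( 2) ] 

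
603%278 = 47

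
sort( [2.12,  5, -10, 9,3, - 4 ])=[ - 10,-4, 2.12 , 3, 5,9 ]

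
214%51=10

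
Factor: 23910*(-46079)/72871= -1101748890/72871 = - 2^1*3^1*5^1*11^1 *59^1 * 71^1 *797^1*72871^(-1 )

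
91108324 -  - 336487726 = 427596050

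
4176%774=306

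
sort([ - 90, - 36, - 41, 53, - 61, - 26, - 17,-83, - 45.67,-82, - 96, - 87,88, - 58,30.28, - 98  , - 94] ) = [ - 98, - 96,-94, - 90,- 87,- 83, - 82,-61, - 58, - 45.67, -41, - 36, - 26, - 17,30.28, 53, 88]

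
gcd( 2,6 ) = 2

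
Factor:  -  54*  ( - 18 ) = 972 = 2^2* 3^5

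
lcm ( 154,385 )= 770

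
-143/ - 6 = 23+5/6 = 23.83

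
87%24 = 15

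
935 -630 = 305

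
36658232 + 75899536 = 112557768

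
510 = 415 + 95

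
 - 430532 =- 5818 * 74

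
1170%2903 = 1170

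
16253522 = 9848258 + 6405264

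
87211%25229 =11524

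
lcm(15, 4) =60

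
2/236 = 1/118 = 0.01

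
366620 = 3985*92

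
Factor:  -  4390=  -  2^1*5^1*439^1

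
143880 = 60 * 2398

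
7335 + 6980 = 14315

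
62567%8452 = 3403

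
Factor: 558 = 2^1*3^2 * 31^1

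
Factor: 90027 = 3^2 * 7^1 * 1429^1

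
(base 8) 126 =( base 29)2S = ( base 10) 86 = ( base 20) 46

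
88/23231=88/23231 =0.00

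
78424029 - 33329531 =45094498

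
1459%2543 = 1459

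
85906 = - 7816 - -93722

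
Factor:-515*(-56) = 2^3*  5^1*7^1*103^1= 28840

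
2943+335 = 3278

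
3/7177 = 3/7177 = 0.00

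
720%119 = 6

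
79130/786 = 39565/393  =  100.67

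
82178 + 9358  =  91536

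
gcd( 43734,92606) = 2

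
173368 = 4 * 43342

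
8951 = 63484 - 54533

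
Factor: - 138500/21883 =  - 500/79 = - 2^2*5^3*79^( - 1)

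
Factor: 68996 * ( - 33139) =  - 2^2*31^1*47^1*367^1*1069^1 = - 2286458444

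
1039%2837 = 1039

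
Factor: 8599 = 8599^1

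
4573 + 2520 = 7093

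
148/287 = 148/287=0.52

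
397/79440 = 397/79440=0.00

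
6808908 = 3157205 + 3651703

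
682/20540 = 341/10270 = 0.03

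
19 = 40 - 21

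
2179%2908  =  2179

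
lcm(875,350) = 1750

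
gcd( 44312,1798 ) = 58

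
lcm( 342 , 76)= 684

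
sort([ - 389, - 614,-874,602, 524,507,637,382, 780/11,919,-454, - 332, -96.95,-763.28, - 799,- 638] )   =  [ - 874 , - 799, - 763.28, - 638, - 614, -454,-389, - 332, - 96.95,780/11,  382,507, 524  ,  602, 637,919]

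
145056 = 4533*32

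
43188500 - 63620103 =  - 20431603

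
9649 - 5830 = 3819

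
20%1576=20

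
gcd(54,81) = 27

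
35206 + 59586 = 94792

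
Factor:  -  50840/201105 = - 2^3*3^( - 2)*31^1 * 109^(-1 )= - 248/981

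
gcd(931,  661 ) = 1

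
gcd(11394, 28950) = 6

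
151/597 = 151/597 = 0.25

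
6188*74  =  457912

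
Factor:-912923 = - 11^1*149^1*557^1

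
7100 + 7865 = 14965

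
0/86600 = 0 = 0.00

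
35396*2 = 70792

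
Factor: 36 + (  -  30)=2^1*3^1  =  6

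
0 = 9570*0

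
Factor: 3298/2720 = 97/80 = 2^(- 4)*5^( - 1 )*97^1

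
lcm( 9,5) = 45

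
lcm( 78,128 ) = 4992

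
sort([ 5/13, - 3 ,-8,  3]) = [ - 8, - 3, 5/13, 3 ]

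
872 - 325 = 547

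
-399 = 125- 524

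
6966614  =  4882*1427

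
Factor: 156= 2^2* 3^1*  13^1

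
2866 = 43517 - 40651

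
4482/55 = 81 + 27/55 = 81.49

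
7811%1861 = 367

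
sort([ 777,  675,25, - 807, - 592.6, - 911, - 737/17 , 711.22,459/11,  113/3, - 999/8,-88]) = [ - 911, - 807,-592.6 , - 999/8,-88, - 737/17, 25,  113/3, 459/11,675,711.22, 777 ] 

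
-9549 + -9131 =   -  18680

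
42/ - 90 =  - 1 +8/15 = - 0.47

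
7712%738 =332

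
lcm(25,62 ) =1550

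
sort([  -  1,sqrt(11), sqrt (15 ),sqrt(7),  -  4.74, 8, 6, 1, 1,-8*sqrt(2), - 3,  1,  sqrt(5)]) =[ - 8*sqrt (2), - 4.74,  -  3,  -  1,  1, 1,1, sqrt ( 5), sqrt(7),sqrt( 11),sqrt(15), 6, 8 ] 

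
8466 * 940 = 7958040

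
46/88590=23/44295 = 0.00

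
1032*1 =1032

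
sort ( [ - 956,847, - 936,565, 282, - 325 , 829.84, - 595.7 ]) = [ - 956, - 936, - 595.7, - 325,282,  565,  829.84, 847] 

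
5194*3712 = 19280128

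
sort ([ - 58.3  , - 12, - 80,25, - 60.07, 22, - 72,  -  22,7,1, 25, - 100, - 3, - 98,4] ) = [ - 100, - 98, - 80, - 72, - 60.07, - 58.3, - 22 , - 12, - 3,  1,4, 7, 22,25, 25]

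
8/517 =8/517 = 0.02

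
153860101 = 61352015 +92508086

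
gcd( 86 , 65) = 1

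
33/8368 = 33/8368 = 0.00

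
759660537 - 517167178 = 242493359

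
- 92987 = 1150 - 94137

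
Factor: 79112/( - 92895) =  - 2^3* 3^( - 1 ) * 5^( - 1)*29^1*31^1*563^( - 1) = - 7192/8445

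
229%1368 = 229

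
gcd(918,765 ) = 153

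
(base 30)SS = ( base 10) 868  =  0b1101100100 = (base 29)10r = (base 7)2350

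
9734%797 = 170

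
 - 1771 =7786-9557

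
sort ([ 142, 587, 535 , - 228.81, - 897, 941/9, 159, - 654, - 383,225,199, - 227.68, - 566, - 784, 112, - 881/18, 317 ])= [ - 897, - 784,-654, - 566, - 383,-228.81,  -  227.68, - 881/18, 941/9,112,142, 159, 199, 225, 317, 535, 587]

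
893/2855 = 893/2855 = 0.31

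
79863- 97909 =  - 18046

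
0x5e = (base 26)3G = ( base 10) 94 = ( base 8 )136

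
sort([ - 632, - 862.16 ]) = [ - 862.16,-632 ] 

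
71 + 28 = 99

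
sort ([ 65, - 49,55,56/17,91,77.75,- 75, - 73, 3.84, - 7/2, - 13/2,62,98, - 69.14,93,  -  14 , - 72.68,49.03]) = [  -  75, - 73, - 72.68, - 69.14, - 49, - 14, - 13/2 , - 7/2,56/17, 3.84,49.03,55,62,65 , 77.75,91,93,98]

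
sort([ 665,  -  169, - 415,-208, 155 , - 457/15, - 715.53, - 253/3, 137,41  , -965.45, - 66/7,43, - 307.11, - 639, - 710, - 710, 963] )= [ - 965.45, -715.53, - 710,- 710, - 639 , - 415, - 307.11, - 208, - 169, - 253/3, -457/15, - 66/7, 41, 43,137, 155, 665, 963] 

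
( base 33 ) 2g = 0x52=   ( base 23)3D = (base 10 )82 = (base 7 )145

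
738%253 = 232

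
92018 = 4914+87104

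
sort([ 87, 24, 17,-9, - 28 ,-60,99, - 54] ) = [ - 60, - 54,  -  28,-9, 17, 24,87,99 ]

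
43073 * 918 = 39541014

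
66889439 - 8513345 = 58376094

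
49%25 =24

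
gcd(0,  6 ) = 6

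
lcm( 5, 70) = 70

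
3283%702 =475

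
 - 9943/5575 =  - 2+1207/5575=- 1.78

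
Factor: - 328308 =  - 2^2 * 3^1*109^1* 251^1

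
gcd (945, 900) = 45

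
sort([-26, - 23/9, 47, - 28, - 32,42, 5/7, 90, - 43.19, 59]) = [ - 43.19, - 32, - 28, - 26, - 23/9, 5/7, 42, 47, 59,90 ] 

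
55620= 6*9270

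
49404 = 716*69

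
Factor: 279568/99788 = 692/247 = 2^2*13^( - 1)*19^( -1 )*173^1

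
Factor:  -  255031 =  - 7^1 * 36433^1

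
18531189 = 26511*699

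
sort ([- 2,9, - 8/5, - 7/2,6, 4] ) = [  -  7/2 , - 2, - 8/5, 4, 6,9 ] 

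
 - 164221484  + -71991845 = -236213329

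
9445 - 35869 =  - 26424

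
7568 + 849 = 8417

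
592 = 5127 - 4535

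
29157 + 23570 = 52727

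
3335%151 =13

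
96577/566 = 170+357/566 = 170.63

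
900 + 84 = 984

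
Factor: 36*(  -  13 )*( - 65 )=30420 = 2^2*3^2*5^1 * 13^2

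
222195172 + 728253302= 950448474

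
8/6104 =1/763 = 0.00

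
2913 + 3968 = 6881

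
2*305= 610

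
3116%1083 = 950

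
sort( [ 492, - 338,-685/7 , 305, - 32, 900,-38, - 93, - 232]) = [-338,-232 , - 685/7, -93,  -  38, - 32,305  ,  492, 900] 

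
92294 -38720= 53574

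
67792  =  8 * 8474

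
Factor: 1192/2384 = 2^ (-1) = 1/2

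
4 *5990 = 23960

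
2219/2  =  2219/2 = 1109.50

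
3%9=3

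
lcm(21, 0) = 0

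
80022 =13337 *6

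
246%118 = 10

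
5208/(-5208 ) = - 1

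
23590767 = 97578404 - 73987637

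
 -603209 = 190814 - 794023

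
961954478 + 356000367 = 1317954845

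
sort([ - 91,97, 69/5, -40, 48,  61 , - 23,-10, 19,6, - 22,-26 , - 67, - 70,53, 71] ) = [ - 91, - 70, - 67, - 40, -26, - 23, - 22, - 10, 6,  69/5, 19,  48,  53, 61 , 71,97] 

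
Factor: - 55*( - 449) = 5^1*11^1*449^1  =  24695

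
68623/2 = 34311 + 1/2 = 34311.50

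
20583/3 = 6861 = 6861.00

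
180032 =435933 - 255901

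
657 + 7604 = 8261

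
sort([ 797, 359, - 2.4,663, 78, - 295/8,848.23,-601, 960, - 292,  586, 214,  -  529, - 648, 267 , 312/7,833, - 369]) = [-648, - 601, - 529, - 369, - 292, - 295/8,  -  2.4,312/7,78,214, 267,359,586,663,797,  833,848.23,960]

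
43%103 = 43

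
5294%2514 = 266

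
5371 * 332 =1783172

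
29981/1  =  29981  =  29981.00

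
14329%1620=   1369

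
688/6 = 344/3 = 114.67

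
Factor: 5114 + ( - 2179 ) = 2935 = 5^1*587^1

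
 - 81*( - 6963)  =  564003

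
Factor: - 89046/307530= - 5^( - 1)*67^( - 1)*97^1 = - 97/335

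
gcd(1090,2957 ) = 1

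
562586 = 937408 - 374822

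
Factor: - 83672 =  - 2^3*10459^1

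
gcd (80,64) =16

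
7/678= 7/678 = 0.01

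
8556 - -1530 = 10086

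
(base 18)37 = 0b111101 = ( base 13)49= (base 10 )61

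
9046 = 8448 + 598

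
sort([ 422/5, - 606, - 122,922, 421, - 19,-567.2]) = [ - 606 ,  -  567.2, - 122,  -  19,  422/5,421, 922]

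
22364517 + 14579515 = 36944032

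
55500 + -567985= - 512485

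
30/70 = 3/7 = 0.43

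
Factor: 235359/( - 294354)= - 379/474 = - 2^(- 1)*3^( - 1 )  *79^( - 1)*379^1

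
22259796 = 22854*974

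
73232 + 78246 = 151478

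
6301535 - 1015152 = 5286383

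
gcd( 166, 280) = 2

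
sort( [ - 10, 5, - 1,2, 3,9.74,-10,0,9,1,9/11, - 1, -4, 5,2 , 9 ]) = [ - 10, - 10, - 4 ,-1,- 1,0, 9/11,1 , 2, 2,3,5,5, 9, 9 , 9.74]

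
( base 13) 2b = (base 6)101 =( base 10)37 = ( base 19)1i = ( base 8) 45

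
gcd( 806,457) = 1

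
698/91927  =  698/91927=   0.01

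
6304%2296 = 1712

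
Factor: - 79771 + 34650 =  - 45121^1 =- 45121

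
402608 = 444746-42138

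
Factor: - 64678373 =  - 71^1 * 751^1 *1213^1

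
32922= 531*62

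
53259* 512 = 27268608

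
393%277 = 116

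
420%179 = 62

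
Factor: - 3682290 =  - 2^1*3^1*5^1*122743^1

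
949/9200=949/9200= 0.10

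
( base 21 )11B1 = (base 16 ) 26CE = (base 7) 40651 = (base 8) 23316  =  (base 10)9934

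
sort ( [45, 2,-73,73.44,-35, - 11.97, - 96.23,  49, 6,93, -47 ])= [ - 96.23, - 73, - 47, - 35 ,  -  11.97, 2,6  ,  45 , 49, 73.44 , 93] 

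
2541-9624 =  - 7083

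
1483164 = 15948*93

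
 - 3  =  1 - 4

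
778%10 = 8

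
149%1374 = 149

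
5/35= 1/7 = 0.14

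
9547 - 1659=7888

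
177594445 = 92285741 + 85308704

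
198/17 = 198/17=11.65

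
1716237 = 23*74619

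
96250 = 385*250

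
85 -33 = 52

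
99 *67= 6633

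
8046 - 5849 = 2197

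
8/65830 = 4/32915 = 0.00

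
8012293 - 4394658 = 3617635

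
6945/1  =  6945  =  6945.00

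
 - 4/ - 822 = 2/411 = 0.00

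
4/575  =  4/575 = 0.01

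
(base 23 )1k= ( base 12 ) 37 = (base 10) 43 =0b101011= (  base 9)47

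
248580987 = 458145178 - 209564191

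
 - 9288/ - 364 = 2322/91=   25.52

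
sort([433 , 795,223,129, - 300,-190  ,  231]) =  [ - 300, - 190,  129, 223,231, 433,795] 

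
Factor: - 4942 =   -  2^1 * 7^1 * 353^1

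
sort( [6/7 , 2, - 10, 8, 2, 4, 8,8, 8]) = [ - 10,6/7 , 2,  2, 4, 8,8, 8, 8]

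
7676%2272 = 860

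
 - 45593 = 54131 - 99724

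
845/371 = 845/371 = 2.28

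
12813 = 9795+3018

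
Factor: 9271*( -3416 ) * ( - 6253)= 2^3*7^1 * 13^2 * 37^1*61^1*73^1*127^1 = 198030859208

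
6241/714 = 6241/714  =  8.74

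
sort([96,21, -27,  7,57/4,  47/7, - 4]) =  [-27,-4,47/7 , 7, 57/4, 21,96] 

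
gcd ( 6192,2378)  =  2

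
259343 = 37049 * 7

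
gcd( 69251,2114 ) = 7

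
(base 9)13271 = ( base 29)AJD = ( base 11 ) 6819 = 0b10001100001110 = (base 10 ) 8974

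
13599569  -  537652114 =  - 524052545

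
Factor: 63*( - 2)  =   -126= - 2^1*3^2 * 7^1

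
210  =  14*15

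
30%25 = 5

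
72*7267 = 523224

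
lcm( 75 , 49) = 3675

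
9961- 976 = 8985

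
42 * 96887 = 4069254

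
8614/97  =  8614/97 = 88.80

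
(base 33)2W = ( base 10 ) 98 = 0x62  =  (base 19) 53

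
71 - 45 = 26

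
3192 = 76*42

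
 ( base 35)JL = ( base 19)1h2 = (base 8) 1256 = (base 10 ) 686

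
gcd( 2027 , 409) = 1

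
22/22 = 1 = 1.00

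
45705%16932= 11841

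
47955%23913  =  129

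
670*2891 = 1936970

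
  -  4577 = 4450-9027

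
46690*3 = 140070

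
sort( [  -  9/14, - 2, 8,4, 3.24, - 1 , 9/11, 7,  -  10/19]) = [ - 2,  -  1, - 9/14,  -  10/19, 9/11, 3.24, 4, 7, 8]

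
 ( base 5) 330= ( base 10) 90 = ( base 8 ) 132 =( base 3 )10100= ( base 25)3f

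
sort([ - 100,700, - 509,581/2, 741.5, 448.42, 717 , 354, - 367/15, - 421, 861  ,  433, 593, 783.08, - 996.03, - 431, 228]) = [ - 996.03, - 509, - 431, - 421, -100, - 367/15,228, 581/2,354,  433,448.42, 593,700, 717, 741.5, 783.08, 861]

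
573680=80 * 7171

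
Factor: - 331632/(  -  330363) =2^4*7^2 * 11^(- 1) * 71^( - 1) = 784/781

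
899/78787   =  899/78787 = 0.01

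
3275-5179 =  -  1904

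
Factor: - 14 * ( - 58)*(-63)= - 2^2 * 3^2* 7^2*29^1= - 51156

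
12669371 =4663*2717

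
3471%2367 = 1104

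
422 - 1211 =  - 789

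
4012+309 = 4321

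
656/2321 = 656/2321=0.28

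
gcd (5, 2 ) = 1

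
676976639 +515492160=1192468799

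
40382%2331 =755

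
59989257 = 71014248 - 11024991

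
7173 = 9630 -2457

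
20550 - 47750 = -27200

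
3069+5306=8375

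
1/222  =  1/222 = 0.00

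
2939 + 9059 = 11998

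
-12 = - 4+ - 8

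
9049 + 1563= 10612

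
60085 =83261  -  23176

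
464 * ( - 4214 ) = -1955296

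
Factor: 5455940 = 2^2 * 5^1*7^1*38971^1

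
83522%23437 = 13211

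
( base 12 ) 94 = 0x70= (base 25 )4c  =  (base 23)4K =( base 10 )112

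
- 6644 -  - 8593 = 1949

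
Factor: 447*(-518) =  - 231546 = -  2^1*3^1*7^1  *  37^1  *  149^1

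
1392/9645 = 464/3215 = 0.14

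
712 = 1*712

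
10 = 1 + 9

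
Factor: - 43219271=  - 43219271^1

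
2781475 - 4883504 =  - 2102029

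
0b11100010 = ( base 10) 226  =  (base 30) 7g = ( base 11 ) 196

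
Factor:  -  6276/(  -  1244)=1569/311=3^1*311^(  -  1 )*523^1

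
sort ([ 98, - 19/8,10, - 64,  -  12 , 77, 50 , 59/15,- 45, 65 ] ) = [ - 64, - 45, - 12,- 19/8,  59/15, 10, 50, 65, 77,98]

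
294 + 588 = 882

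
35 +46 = 81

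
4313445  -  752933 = 3560512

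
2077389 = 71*29259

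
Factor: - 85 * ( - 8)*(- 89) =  - 60520 = - 2^3*5^1*17^1 * 89^1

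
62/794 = 31/397 = 0.08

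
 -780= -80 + -700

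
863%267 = 62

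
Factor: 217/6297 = 3^(-1 )*7^1*31^1*2099^( - 1)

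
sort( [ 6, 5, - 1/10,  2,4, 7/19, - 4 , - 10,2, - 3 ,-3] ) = [ - 10, - 4 , - 3 , - 3, - 1/10,7/19, 2, 2, 4, 5, 6]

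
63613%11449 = 6368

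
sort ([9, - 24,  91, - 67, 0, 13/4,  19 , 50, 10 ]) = [-67, - 24, 0,13/4,  9 , 10, 19,50, 91]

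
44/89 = 44/89  =  0.49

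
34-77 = -43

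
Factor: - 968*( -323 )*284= 88796576= 2^5*11^2*17^1*19^1 * 71^1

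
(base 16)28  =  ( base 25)1f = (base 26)1E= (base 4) 220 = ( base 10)40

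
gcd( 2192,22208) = 16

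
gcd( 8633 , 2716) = 97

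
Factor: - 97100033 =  - 29^1*1163^1 * 2879^1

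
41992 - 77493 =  - 35501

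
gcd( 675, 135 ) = 135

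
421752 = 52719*8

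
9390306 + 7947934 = 17338240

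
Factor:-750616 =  - 2^3*93827^1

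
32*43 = 1376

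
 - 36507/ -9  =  4056+1/3 = 4056.33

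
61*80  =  4880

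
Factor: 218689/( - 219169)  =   - 29^1*7541^1*219169^( - 1)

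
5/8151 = 5/8151 = 0.00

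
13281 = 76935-63654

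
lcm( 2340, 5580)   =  72540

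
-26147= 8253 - 34400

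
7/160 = 7/160 = 0.04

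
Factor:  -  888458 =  - 2^1 * 307^1 * 1447^1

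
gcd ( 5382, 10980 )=18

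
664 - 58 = 606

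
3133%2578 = 555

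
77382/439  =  77382/439 = 176.27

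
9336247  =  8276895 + 1059352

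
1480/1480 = 1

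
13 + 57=70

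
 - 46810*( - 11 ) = 514910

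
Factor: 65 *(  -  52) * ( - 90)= 304200 = 2^3* 3^2*5^2*13^2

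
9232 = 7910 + 1322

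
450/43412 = 225/21706 = 0.01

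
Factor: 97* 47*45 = 205155= 3^2*5^1*47^1*97^1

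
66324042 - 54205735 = 12118307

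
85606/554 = 154 + 145/277=154.52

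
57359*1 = 57359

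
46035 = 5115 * 9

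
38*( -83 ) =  - 3154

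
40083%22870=17213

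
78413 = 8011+70402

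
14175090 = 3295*4302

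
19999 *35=699965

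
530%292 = 238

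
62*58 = 3596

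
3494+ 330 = 3824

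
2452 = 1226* 2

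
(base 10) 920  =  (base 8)1630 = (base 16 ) 398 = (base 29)12L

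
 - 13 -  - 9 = -4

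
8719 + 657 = 9376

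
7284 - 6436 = 848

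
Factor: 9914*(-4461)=-44226354 = -  2^1 *3^1*1487^1*4957^1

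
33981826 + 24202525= 58184351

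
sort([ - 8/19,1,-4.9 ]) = [-4.9,-8/19,1] 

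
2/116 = 1/58  =  0.02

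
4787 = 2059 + 2728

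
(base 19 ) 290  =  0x37D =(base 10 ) 893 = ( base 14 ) 47b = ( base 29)11N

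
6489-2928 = 3561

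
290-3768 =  - 3478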